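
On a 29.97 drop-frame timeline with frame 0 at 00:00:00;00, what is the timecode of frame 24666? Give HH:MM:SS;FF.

Each 10-minute DF block holds 10 × 60 × 30 − 9 × 2 = 17982 frames. 24666 ÷ 17982 → 1 full block, remainder 6684.
Within the partial block the first minute is 1800 frames and each further minute 1798, so 3 further minute boundaries passed. Total skipped labels = 18 × 1 + 2 × 3 = 24.
Non-drop label index = 24666 + 24 = 24690; at 30 labels/s that is 00:13:43:00, i.e. DF 00:13:43;00.

00:13:43;00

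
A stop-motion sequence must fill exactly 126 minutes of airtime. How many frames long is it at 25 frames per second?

189000 frames

126 min = 7560 s.
Frames = 7560 × 25 = 189000.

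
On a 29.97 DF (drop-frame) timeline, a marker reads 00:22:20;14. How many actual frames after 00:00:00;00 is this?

Complete 10-minute blocks: 2, each 17982 frames → 35964.
Remaining 2 whole minutes in the current block: 1800 + 1 × 1798 = 3598 frames.
Within the current minute: 20 × 30 + 14 − 2 = 612 (labels ;00/;01 skipped at this minute). Total = 35964 + 3598 + 612 = 40174.

40174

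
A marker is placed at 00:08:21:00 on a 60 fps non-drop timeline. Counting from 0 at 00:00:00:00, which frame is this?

frame 30060

Total seconds to the label: (0 × 3600 + 8 × 60 + 21) = 501.
Frame index = 501 × 60 + 0 = 30060.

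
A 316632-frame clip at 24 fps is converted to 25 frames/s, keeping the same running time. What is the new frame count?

Target frames = source frames × (target rate / source rate) = 316632 × (25)/(24) = 316632 × 25/24 = 329825.

329825 frames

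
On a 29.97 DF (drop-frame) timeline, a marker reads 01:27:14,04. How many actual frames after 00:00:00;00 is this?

Complete 10-minute blocks: 8, each 17982 frames → 143856.
Remaining 7 whole minutes in the current block: 1800 + 6 × 1798 = 12588 frames.
Within the current minute: 14 × 30 + 4 − 2 = 422 (labels ;00/;01 skipped at this minute). Total = 143856 + 12588 + 422 = 156866.

156866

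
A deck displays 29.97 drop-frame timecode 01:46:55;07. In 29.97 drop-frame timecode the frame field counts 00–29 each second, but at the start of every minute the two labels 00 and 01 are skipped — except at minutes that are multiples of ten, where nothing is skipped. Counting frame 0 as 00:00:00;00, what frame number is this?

As if non-drop at 30 labels/s: (1 × 3600 + 46 × 60 + 55) × 30 + 7 = 192457.
Minute boundaries passed: 106; those not divisible by 10: 106 − 10 = 96; dropped labels = 2 × 96 = 192.
Actual frame index = 192457 − 192 = 192265.

192265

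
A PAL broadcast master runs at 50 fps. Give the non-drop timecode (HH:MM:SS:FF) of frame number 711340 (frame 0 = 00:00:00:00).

03:57:06:40

711340 ÷ 50 = 14226 full seconds, remainder 40 frames.
14226 s = 3 h 57 min 6 s.
Timecode: 03:57:06:40.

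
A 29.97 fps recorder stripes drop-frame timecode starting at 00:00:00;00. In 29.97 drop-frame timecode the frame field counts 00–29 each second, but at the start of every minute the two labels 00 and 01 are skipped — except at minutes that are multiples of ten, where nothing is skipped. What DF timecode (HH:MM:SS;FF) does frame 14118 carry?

Each 10-minute DF block holds 10 × 60 × 30 − 9 × 2 = 17982 frames. 14118 ÷ 17982 → 0 full blocks, remainder 14118.
Within the partial block the first minute is 1800 frames and each further minute 1798, so 7 further minute boundaries passed. Total skipped labels = 18 × 0 + 2 × 7 = 14.
Non-drop label index = 14118 + 14 = 14132; at 30 labels/s that is 00:07:51:02, i.e. DF 00:07:51;02.

00:07:51;02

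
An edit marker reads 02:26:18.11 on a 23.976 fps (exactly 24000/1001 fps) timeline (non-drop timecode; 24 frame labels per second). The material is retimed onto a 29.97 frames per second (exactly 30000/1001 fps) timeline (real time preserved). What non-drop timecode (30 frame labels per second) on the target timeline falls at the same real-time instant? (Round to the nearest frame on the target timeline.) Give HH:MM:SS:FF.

02:26:18:14

Source frame index: (2×3600 + 26×60 + 18) × 24 + 11 = 210683.
Real time: 210683 / (24000/1001) = 210893683/24000 s.
Target frame: (210893683/24000) × (30000/1001) = 1053415/4 ≈ 263353.750 → 263354.
At 30 labels/s: frame 263354 → 02:26:18:14.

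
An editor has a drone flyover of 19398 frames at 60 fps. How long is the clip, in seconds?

Running time = 19398 / (60) = 323.3 s.

323.3 seconds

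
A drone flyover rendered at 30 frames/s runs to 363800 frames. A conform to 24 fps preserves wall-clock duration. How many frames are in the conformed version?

291040 frames

Target frames = source frames × (target rate / source rate) = 363800 × (24)/(30) = 363800 × 4/5 = 291040.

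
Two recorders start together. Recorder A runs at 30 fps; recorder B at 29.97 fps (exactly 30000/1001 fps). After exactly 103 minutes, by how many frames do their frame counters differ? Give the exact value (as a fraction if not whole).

185400/1001 frames

103 min = 6180 s.
A emits 30 × 6180 = 185400 frames; B emits 30000/1001 × 6180 = 185400000/1001.
Difference = 185400/1001 frames (≈ 185.2148); B is behind A.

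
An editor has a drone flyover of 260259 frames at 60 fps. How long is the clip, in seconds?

Running time = 260259 / (60) = 4337.65 s.

4337.65 seconds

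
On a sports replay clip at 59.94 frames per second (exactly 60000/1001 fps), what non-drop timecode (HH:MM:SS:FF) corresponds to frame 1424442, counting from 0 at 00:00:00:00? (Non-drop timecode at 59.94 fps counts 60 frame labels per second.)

1424442 ÷ 60 = 23740 full seconds, remainder 42 frames.
23740 s = 6 h 35 min 40 s.
Timecode: 06:35:40:42.

06:35:40:42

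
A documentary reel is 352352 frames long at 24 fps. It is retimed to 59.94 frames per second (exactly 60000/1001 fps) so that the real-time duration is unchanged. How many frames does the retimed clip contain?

880000 frames

Target frames = source frames × (target rate / source rate) = 352352 × (60000/1001)/(24) = 352352 × 2500/1001 = 880000.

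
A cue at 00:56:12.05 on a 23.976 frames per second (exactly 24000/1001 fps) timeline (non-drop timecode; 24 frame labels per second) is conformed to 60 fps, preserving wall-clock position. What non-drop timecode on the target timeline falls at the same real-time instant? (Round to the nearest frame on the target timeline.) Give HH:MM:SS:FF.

00:56:15:35

Source frame index: (0×3600 + 56×60 + 12) × 24 + 5 = 80933.
Real time: 80933 / (24000/1001) = 81013933/24000 s.
Target frame: (81013933/24000) × (60) = 81013933/400 ≈ 202534.832 → 202535.
At 60 labels/s: frame 202535 → 00:56:15:35.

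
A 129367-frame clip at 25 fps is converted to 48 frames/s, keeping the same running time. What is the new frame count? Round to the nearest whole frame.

248385 frames

Frames at target rate = 129367 × (48) / (25) = 6209616/25 ≈ 248384.640.
Nearest whole frame: 248385.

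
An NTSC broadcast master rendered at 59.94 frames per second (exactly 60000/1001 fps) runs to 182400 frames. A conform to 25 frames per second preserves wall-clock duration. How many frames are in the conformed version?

76076 frames

Target frames = source frames × (target rate / source rate) = 182400 × (25)/(60000/1001) = 182400 × 1001/2400 = 76076.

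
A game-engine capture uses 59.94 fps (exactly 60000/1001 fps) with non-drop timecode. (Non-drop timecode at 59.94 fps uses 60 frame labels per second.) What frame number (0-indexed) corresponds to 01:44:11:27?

375087

Total seconds to the label: (1 × 3600 + 44 × 60 + 11) = 6251.
Frame index = 6251 × 60 + 27 = 375087.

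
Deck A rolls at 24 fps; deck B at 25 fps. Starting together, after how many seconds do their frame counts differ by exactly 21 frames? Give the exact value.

21 seconds

The gap grows by |25 − 24| = 1 frame per second.
Time for a 21-frame gap: 21 ÷ (1) = 21 s.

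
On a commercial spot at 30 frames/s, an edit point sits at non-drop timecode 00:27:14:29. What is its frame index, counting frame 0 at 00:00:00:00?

Total seconds to the label: (0 × 3600 + 27 × 60 + 14) = 1634.
Frame index = 1634 × 30 + 29 = 49049.

49049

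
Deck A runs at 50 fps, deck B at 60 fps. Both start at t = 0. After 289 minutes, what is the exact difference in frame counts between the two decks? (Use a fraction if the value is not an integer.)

173400 frames

289 min = 17340 s.
A emits 50 × 17340 = 867000 frames; B emits 60 × 17340 = 1040400.
Difference = 173400 frames; B is ahead of A.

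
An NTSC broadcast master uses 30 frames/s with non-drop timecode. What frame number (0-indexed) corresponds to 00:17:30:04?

Total seconds to the label: (0 × 3600 + 17 × 60 + 30) = 1050.
Frame index = 1050 × 30 + 4 = 31504.

31504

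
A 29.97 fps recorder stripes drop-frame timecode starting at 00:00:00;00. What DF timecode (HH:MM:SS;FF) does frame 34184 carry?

Each 10-minute DF block holds 10 × 60 × 30 − 9 × 2 = 17982 frames. 34184 ÷ 17982 → 1 full block, remainder 16202.
Within the partial block the first minute is 1800 frames and each further minute 1798, so 9 further minute boundaries passed. Total skipped labels = 18 × 1 + 2 × 9 = 36.
Non-drop label index = 34184 + 36 = 34220; at 30 labels/s that is 00:19:00:20, i.e. DF 00:19:00;20.

00:19:00;20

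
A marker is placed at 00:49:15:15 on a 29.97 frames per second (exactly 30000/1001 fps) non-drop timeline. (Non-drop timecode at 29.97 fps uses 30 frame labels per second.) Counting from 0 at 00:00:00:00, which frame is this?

frame 88665

Total seconds to the label: (0 × 3600 + 49 × 60 + 15) = 2955.
Frame index = 2955 × 30 + 15 = 88665.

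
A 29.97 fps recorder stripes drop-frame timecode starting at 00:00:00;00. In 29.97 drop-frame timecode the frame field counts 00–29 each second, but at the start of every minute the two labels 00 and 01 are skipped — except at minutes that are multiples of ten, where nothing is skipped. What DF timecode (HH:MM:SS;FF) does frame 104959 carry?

00:58:22;05

Ten DF minutes hold 17982 frames, so frame 104959 lies in block 5 (frames 89910–107891) with 15049 frames into that block.
The block's first minute is 1800 frames and the rest 1798 each; 15049 frames reaches minute 8, so 5 × 18 + 8 × 2 = 106 labels have been skipped so far.
Adding those back, label number 104959 + 106 = 105065 at 30 labels/s is 3502 s + 5 f = 0 h 58 min 22 s frame 5, i.e. 00:58:22;05.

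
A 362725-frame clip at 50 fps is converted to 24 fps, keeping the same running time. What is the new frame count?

Target frames = source frames × (target rate / source rate) = 362725 × (24)/(50) = 362725 × 12/25 = 174108.

174108 frames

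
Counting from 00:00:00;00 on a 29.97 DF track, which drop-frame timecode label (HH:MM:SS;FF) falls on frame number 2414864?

Ten DF minutes hold 17982 frames, so frame 2414864 lies in block 134 (frames 2409588–2427569) with 5276 frames into that block.
The block's first minute is 1800 frames and the rest 1798 each; 5276 frames reaches minute 2, so 134 × 18 + 2 × 2 = 2416 labels have been skipped so far.
Adding those back, label number 2414864 + 2416 = 2417280 at 30 labels/s is 80576 s + 0 f = 22 h 22 min 56 s frame 0, i.e. 22:22:56;00.

22:22:56;00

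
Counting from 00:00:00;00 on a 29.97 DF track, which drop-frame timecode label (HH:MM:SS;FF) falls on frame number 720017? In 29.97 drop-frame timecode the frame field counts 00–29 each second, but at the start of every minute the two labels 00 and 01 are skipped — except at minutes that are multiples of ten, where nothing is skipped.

Ten DF minutes hold 17982 frames, so frame 720017 lies in block 40 (frames 719280–737261) with 737 frames into that block.
The block's first minute is 1800 frames and the rest 1798 each; 737 frames reaches minute 0, so 40 × 18 + 0 × 2 = 720 labels have been skipped so far.
Adding those back, label number 720017 + 720 = 720737 at 30 labels/s is 24024 s + 17 f = 6 h 40 min 24 s frame 17, i.e. 06:40:24;17.

06:40:24;17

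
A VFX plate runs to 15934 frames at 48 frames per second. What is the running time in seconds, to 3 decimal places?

331.958 seconds

Running time = 15934 × 1/48 = 7967/24 s ≈ 331.958 s.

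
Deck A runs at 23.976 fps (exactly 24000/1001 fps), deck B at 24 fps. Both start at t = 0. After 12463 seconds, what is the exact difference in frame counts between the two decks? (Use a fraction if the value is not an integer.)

27192/91 frames

A emits 24000/1001 × 12463 = 27192000/91 frames; B emits 24 × 12463 = 299112.
Difference = 27192/91 frames (≈ 298.8132); B is ahead of A.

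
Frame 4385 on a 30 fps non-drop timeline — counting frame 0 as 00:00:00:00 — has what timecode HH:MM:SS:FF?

4385 ÷ 30 = 146 full seconds, remainder 5 frames.
146 s = 0 h 2 min 26 s.
Timecode: 00:02:26:05.

00:02:26:05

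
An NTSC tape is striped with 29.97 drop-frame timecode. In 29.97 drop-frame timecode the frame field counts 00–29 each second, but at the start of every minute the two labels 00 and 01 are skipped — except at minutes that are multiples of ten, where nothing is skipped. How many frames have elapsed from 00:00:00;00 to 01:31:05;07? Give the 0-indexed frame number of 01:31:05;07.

163793

As if non-drop at 30 labels/s: (1 × 3600 + 31 × 60 + 5) × 30 + 7 = 163957.
Minute boundaries passed: 91; those not divisible by 10: 91 − 9 = 82; dropped labels = 2 × 82 = 164.
Actual frame index = 163957 − 164 = 163793.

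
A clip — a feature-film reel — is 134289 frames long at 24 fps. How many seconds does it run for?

5595.375 seconds

Running time = 134289 / (24) = 5595.375 s.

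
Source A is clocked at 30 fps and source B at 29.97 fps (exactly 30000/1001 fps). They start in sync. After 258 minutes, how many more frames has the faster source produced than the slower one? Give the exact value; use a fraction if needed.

258 min = 15480 s.
A emits 30 × 15480 = 464400 frames; B emits 30000/1001 × 15480 = 464400000/1001.
Difference = 464400/1001 frames (≈ 463.9361); B is behind A.

464400/1001 frames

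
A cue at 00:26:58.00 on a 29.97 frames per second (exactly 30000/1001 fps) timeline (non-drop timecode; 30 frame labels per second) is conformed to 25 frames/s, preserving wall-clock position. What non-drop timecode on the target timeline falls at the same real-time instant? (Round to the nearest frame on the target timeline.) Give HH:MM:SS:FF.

Source frame index: (0×3600 + 26×60 + 58) × 30 + 0 = 48540.
Real time: 48540 / (30000/1001) = 809809/500 s.
Target frame: (809809/500) × (25) = 809809/20 ≈ 40490.450 → 40490.
At 25 labels/s: frame 40490 → 00:26:59:15.

00:26:59:15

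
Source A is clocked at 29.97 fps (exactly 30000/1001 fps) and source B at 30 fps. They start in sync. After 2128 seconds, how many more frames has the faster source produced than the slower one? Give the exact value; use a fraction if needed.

9120/143 frames

A emits 30000/1001 × 2128 = 9120000/143 frames; B emits 30 × 2128 = 63840.
Difference = 9120/143 frames (≈ 63.7762); B is ahead of A.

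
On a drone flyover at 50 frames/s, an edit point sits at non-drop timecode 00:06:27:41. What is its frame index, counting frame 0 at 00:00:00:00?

19391

Total seconds to the label: (0 × 3600 + 6 × 60 + 27) = 387.
Frame index = 387 × 50 + 41 = 19391.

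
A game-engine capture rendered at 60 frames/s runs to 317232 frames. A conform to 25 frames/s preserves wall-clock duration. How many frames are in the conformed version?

132180 frames

Target frames = source frames × (target rate / source rate) = 317232 × (25)/(60) = 317232 × 5/12 = 132180.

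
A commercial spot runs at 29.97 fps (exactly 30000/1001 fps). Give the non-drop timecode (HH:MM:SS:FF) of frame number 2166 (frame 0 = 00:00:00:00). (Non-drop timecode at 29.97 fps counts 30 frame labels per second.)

00:01:12:06

2166 ÷ 30 = 72 full seconds, remainder 6 frames.
72 s = 0 h 1 min 12 s.
Timecode: 00:01:12:06.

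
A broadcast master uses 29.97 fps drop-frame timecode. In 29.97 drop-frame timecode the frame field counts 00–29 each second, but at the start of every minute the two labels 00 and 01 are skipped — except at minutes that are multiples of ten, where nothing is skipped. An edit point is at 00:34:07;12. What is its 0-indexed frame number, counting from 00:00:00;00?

61360

As if non-drop at 30 labels/s: (0 × 3600 + 34 × 60 + 7) × 30 + 12 = 61422.
Minute boundaries passed: 34; those not divisible by 10: 34 − 3 = 31; dropped labels = 2 × 31 = 62.
Actual frame index = 61422 − 62 = 61360.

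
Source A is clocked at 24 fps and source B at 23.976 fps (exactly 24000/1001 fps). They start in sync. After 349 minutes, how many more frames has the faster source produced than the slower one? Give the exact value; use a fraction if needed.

349 min = 20940 s.
A emits 24 × 20940 = 502560 frames; B emits 24000/1001 × 20940 = 502560000/1001.
Difference = 502560/1001 frames (≈ 502.0579); B is behind A.

502560/1001 frames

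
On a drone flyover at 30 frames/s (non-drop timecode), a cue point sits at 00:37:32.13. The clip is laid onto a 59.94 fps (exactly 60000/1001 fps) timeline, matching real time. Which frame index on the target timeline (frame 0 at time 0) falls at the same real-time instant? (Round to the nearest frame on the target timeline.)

Source frame index: (0×3600 + 37×60 + 32) × 30 + 13 = 67573.
Real time: 67573 / (30) = 67573/30 s.
Target frame: (67573/30) × (60000/1001) = 12286000/91 ≈ 135010.989 → 135011.

frame 135011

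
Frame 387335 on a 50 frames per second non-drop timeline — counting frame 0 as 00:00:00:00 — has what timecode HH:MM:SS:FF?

02:09:06:35

387335 ÷ 50 = 7746 full seconds, remainder 35 frames.
7746 s = 2 h 9 min 6 s.
Timecode: 02:09:06:35.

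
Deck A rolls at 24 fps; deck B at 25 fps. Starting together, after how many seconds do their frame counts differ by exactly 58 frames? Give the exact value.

58 seconds

The gap grows by |25 − 24| = 1 frame per second.
Time for a 58-frame gap: 58 ÷ (1) = 58 s.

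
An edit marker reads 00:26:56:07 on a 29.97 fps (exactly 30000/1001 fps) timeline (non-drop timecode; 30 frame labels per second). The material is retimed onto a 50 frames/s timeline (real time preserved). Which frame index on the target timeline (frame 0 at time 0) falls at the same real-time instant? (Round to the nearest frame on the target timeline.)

Source frame index: (0×3600 + 26×60 + 56) × 30 + 7 = 48487.
Real time: 48487 / (30000/1001) = 48535487/30000 s.
Target frame: (48535487/30000) × (50) = 48535487/600 ≈ 80892.478 → 80892.

frame 80892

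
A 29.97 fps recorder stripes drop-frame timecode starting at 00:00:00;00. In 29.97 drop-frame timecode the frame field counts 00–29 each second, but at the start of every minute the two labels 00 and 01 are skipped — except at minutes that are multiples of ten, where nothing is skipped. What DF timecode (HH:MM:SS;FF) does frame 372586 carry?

03:27:12;00

Each 10-minute DF block holds 10 × 60 × 30 − 9 × 2 = 17982 frames. 372586 ÷ 17982 → 20 full blocks, remainder 12946.
Within the partial block the first minute is 1800 frames and each further minute 1798, so 7 further minute boundaries passed. Total skipped labels = 18 × 20 + 2 × 7 = 374.
Non-drop label index = 372586 + 374 = 372960; at 30 labels/s that is 03:27:12:00, i.e. DF 03:27:12;00.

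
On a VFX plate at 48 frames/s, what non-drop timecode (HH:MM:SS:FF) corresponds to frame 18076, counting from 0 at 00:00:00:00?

00:06:16:28

18076 ÷ 48 = 376 full seconds, remainder 28 frames.
376 s = 0 h 6 min 16 s.
Timecode: 00:06:16:28.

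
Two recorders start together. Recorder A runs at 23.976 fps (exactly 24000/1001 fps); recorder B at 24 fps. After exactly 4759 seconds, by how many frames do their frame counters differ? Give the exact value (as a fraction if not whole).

A emits 24000/1001 × 4759 = 114216000/1001 frames; B emits 24 × 4759 = 114216.
Difference = 114216/1001 frames (≈ 114.1019); B is ahead of A.

114216/1001 frames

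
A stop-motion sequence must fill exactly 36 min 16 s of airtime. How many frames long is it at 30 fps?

65280 frames

36 min 16 s = 2176 s.
Frames = 2176 × 30 = 65280.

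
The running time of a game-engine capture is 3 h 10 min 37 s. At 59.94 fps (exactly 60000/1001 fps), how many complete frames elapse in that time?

685534 frames

3 h 10 min 37 s = 11437 s.
Frames = 11437 × 60000/1001 = 686220000/1001 ≈ 685534.4655.
Complete frames: 685534.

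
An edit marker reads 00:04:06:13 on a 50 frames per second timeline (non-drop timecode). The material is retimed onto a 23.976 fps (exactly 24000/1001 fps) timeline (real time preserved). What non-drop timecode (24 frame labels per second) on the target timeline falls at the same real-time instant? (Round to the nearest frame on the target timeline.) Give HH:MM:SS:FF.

Source frame index: (0×3600 + 4×60 + 6) × 50 + 13 = 12313.
Real time: 12313 / (50) = 12313/50 s.
Target frame: (12313/50) × (24000/1001) = 844320/143 ≈ 5904.336 → 5904.
At 24 labels/s: frame 5904 → 00:04:06:00.

00:04:06:00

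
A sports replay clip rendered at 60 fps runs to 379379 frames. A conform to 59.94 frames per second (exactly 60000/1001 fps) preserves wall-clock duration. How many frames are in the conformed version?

379000 frames

Target frames = source frames × (target rate / source rate) = 379379 × (60000/1001)/(60) = 379379 × 1000/1001 = 379000.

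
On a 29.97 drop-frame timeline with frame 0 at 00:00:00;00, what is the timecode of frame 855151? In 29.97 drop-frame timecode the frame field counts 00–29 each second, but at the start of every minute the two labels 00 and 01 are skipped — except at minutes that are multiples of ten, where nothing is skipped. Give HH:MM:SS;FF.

Ten DF minutes hold 17982 frames, so frame 855151 lies in block 47 (frames 845154–863135) with 9997 frames into that block.
The block's first minute is 1800 frames and the rest 1798 each; 9997 frames reaches minute 5, so 47 × 18 + 5 × 2 = 856 labels have been skipped so far.
Adding those back, label number 855151 + 856 = 856007 at 30 labels/s is 28533 s + 17 f = 7 h 55 min 33 s frame 17, i.e. 07:55:33;17.

07:55:33;17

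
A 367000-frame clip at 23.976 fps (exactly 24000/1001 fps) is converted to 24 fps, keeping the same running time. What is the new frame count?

Target frames = source frames × (target rate / source rate) = 367000 × (24)/(24000/1001) = 367000 × 1001/1000 = 367367.

367367 frames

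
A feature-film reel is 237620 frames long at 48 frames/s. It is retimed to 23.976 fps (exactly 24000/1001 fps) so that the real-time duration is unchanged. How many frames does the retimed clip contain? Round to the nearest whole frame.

Frames at target rate = 237620 × (24000/1001) / (48) = 118810000/1001 ≈ 118691.309.
Nearest whole frame: 118691.

118691 frames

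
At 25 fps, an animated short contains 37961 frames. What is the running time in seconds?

1518.44 seconds

Running time = 37961 / (25) = 1518.44 s.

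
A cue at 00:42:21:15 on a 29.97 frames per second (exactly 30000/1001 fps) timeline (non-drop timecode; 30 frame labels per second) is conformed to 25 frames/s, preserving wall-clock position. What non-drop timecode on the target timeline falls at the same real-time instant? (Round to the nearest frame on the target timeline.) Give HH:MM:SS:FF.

Source frame index: (0×3600 + 42×60 + 21) × 30 + 15 = 76245.
Real time: 76245 / (30000/1001) = 5088083/2000 s.
Target frame: (5088083/2000) × (25) = 5088083/80 ≈ 63601.037 → 63601.
At 25 labels/s: frame 63601 → 00:42:24:01.

00:42:24:01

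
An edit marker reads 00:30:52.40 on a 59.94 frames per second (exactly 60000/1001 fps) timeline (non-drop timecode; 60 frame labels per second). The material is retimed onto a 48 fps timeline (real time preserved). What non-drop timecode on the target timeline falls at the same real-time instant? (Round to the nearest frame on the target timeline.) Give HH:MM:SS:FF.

00:30:54:25

Source frame index: (0×3600 + 30×60 + 52) × 60 + 40 = 111160.
Real time: 111160 / (60000/1001) = 2781779/1500 s.
Target frame: (2781779/1500) × (48) = 11127116/125 ≈ 89016.928 → 89017.
At 48 labels/s: frame 89017 → 00:30:54:25.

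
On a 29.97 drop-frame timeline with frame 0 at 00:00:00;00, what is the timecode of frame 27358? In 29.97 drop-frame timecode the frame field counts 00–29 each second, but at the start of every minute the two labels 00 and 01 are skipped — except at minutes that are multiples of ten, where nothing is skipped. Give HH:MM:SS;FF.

Ten DF minutes hold 17982 frames, so frame 27358 lies in block 1 (frames 17982–35963) with 9376 frames into that block.
The block's first minute is 1800 frames and the rest 1798 each; 9376 frames reaches minute 5, so 1 × 18 + 5 × 2 = 28 labels have been skipped so far.
Adding those back, label number 27358 + 28 = 27386 at 30 labels/s is 912 s + 26 f = 0 h 15 min 12 s frame 26, i.e. 00:15:12;26.

00:15:12;26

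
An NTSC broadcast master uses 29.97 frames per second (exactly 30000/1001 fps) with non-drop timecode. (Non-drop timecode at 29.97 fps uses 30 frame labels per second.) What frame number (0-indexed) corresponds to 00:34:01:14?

frame 61244

Total seconds to the label: (0 × 3600 + 34 × 60 + 1) = 2041.
Frame index = 2041 × 30 + 14 = 61244.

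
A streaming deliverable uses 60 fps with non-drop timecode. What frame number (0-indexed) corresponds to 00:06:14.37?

frame 22477

Total seconds to the label: (0 × 3600 + 6 × 60 + 14) = 374.
Frame index = 374 × 60 + 37 = 22477.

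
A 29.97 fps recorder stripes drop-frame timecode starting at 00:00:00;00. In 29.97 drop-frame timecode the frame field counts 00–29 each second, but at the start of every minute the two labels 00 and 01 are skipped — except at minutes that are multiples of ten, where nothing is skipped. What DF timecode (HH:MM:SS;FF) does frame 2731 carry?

Ten DF minutes hold 17982 frames, so frame 2731 lies in block 0 (frames 0–17981) with 2731 frames into that block.
The block's first minute is 1800 frames and the rest 1798 each; 2731 frames reaches minute 1, so 0 × 18 + 1 × 2 = 2 labels have been skipped so far.
Adding those back, label number 2731 + 2 = 2733 at 30 labels/s is 91 s + 3 f = 0 h 1 min 31 s frame 3, i.e. 00:01:31;03.

00:01:31;03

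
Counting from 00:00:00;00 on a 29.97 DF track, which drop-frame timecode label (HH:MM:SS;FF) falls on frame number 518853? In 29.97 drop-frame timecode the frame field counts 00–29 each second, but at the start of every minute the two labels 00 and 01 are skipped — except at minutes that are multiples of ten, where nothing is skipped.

04:48:32;13

Each 10-minute DF block holds 10 × 60 × 30 − 9 × 2 = 17982 frames. 518853 ÷ 17982 → 28 full blocks, remainder 15357.
Within the partial block the first minute is 1800 frames and each further minute 1798, so 8 further minute boundaries passed. Total skipped labels = 18 × 28 + 2 × 8 = 520.
Non-drop label index = 518853 + 520 = 519373; at 30 labels/s that is 04:48:32:13, i.e. DF 04:48:32;13.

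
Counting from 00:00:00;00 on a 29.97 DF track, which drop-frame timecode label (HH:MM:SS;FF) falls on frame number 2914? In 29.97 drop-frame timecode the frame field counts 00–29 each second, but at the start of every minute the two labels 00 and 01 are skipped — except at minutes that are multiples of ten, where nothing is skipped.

Ten DF minutes hold 17982 frames, so frame 2914 lies in block 0 (frames 0–17981) with 2914 frames into that block.
The block's first minute is 1800 frames and the rest 1798 each; 2914 frames reaches minute 1, so 0 × 18 + 1 × 2 = 2 labels have been skipped so far.
Adding those back, label number 2914 + 2 = 2916 at 30 labels/s is 97 s + 6 f = 0 h 1 min 37 s frame 6, i.e. 00:01:37;06.

00:01:37;06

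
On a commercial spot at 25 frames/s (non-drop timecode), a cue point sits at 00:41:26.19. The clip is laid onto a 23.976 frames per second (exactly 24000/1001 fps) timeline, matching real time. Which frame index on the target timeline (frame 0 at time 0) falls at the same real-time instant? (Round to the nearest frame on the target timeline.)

Source frame index: (0×3600 + 41×60 + 26) × 25 + 19 = 62169.
Real time: 62169 / (25) = 62169/25 s.
Target frame: (62169/25) × (24000/1001) = 59682240/1001 ≈ 59622.617 → 59623.

frame 59623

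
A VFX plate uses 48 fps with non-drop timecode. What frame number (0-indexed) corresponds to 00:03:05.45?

Total seconds to the label: (0 × 3600 + 3 × 60 + 5) = 185.
Frame index = 185 × 48 + 45 = 8925.

8925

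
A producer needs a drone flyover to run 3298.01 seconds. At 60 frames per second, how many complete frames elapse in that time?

197880 frames

Frames = 3298.01 × 60 = 989403/5 ≈ 197880.6000.
Complete frames: 197880.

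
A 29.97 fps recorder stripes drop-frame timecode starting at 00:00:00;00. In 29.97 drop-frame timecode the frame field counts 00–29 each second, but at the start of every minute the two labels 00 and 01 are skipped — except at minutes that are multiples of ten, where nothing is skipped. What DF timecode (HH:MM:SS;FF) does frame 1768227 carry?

16:23:19;27

Each 10-minute DF block holds 10 × 60 × 30 − 9 × 2 = 17982 frames. 1768227 ÷ 17982 → 98 full blocks, remainder 5991.
Within the partial block the first minute is 1800 frames and each further minute 1798, so 3 further minute boundaries passed. Total skipped labels = 18 × 98 + 2 × 3 = 1770.
Non-drop label index = 1768227 + 1770 = 1769997; at 30 labels/s that is 16:23:19:27, i.e. DF 16:23:19;27.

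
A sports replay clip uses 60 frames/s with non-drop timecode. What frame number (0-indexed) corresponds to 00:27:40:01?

99601

Total seconds to the label: (0 × 3600 + 27 × 60 + 40) = 1660.
Frame index = 1660 × 60 + 1 = 99601.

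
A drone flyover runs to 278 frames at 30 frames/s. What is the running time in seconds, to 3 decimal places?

9.267 seconds

Running time = 278 × 1/30 = 139/15 s ≈ 9.267 s.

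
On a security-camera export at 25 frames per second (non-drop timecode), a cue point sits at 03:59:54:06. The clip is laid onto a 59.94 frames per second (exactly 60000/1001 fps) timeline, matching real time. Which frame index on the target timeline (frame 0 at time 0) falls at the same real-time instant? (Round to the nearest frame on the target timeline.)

Source frame index: (3×3600 + 59×60 + 54) × 25 + 6 = 359856.
Real time: 359856 / (25) = 359856/25 s.
Target frame: (359856/25) × (60000/1001) = 123379200/143 ≈ 862791.608 → 862792.

frame 862792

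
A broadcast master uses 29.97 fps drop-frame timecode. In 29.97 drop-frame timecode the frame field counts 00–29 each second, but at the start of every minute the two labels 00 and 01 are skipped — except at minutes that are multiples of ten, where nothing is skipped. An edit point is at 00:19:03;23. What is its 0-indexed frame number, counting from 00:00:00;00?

34277

As if non-drop at 30 labels/s: (0 × 3600 + 19 × 60 + 3) × 30 + 23 = 34313.
Minute boundaries passed: 19; those not divisible by 10: 19 − 1 = 18; dropped labels = 2 × 18 = 36.
Actual frame index = 34313 − 36 = 34277.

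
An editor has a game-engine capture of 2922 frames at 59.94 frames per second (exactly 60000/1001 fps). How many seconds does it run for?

Running time = 2922 / (60000/1001) = 48.7487 s.

48.7487 seconds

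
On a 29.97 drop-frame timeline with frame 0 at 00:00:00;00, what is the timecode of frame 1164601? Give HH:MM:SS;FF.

Each 10-minute DF block holds 10 × 60 × 30 − 9 × 2 = 17982 frames. 1164601 ÷ 17982 → 64 full blocks, remainder 13753.
Within the partial block the first minute is 1800 frames and each further minute 1798, so 7 further minute boundaries passed. Total skipped labels = 18 × 64 + 2 × 7 = 1166.
Non-drop label index = 1164601 + 1166 = 1165767; at 30 labels/s that is 10:47:38:27, i.e. DF 10:47:38;27.

10:47:38;27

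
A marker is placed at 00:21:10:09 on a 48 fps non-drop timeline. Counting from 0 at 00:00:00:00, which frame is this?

Total seconds to the label: (0 × 3600 + 21 × 60 + 10) = 1270.
Frame index = 1270 × 48 + 9 = 60969.

frame 60969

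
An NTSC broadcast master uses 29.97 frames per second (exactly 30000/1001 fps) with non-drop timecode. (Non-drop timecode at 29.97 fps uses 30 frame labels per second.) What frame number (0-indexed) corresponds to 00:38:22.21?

Total seconds to the label: (0 × 3600 + 38 × 60 + 22) = 2302.
Frame index = 2302 × 30 + 21 = 69081.

69081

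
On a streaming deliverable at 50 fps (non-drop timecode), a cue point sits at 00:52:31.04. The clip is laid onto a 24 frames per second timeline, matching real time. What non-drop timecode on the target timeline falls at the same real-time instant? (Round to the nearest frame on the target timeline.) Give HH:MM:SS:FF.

Source frame index: (0×3600 + 52×60 + 31) × 50 + 4 = 157554.
Real time: 157554 / (50) = 78777/25 s.
Target frame: (78777/25) × (24) = 1890648/25 ≈ 75625.920 → 75626.
At 24 labels/s: frame 75626 → 00:52:31:02.

00:52:31:02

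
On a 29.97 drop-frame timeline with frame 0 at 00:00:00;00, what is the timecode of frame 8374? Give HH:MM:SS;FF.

Ten DF minutes hold 17982 frames, so frame 8374 lies in block 0 (frames 0–17981) with 8374 frames into that block.
The block's first minute is 1800 frames and the rest 1798 each; 8374 frames reaches minute 4, so 0 × 18 + 4 × 2 = 8 labels have been skipped so far.
Adding those back, label number 8374 + 8 = 8382 at 30 labels/s is 279 s + 12 f = 0 h 4 min 39 s frame 12, i.e. 00:04:39;12.

00:04:39;12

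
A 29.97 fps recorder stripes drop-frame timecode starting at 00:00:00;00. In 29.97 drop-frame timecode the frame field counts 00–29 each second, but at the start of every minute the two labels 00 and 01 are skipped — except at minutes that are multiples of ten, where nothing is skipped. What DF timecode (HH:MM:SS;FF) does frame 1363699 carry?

Each 10-minute DF block holds 10 × 60 × 30 − 9 × 2 = 17982 frames. 1363699 ÷ 17982 → 75 full blocks, remainder 15049.
Within the partial block the first minute is 1800 frames and each further minute 1798, so 8 further minute boundaries passed. Total skipped labels = 18 × 75 + 2 × 8 = 1366.
Non-drop label index = 1363699 + 1366 = 1365065; at 30 labels/s that is 12:38:22:05, i.e. DF 12:38:22;05.

12:38:22;05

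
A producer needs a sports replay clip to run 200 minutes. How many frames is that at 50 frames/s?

600000 frames

200 min = 12000 s.
Frames = 12000 × 50 = 600000.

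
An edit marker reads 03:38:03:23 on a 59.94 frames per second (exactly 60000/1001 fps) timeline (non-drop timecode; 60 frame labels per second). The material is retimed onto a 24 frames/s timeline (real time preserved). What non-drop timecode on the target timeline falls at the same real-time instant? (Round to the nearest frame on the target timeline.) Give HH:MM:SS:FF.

Source frame index: (3×3600 + 38×60 + 3) × 60 + 23 = 785003.
Real time: 785003 / (60000/1001) = 785788003/60000 s.
Target frame: (785788003/60000) × (24) = 785788003/2500 ≈ 314315.201 → 314315.
At 24 labels/s: frame 314315 → 03:38:16:11.

03:38:16:11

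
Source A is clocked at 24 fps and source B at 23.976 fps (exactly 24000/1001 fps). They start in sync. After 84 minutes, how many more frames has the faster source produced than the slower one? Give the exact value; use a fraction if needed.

84 min = 5040 s.
A emits 24 × 5040 = 120960 frames; B emits 24000/1001 × 5040 = 17280000/143.
Difference = 17280/143 frames (≈ 120.8392); B is behind A.

17280/143 frames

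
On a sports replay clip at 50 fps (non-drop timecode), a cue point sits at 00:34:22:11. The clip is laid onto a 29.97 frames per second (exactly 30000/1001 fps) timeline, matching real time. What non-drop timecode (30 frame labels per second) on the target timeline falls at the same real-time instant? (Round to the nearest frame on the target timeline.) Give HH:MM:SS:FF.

Source frame index: (0×3600 + 34×60 + 22) × 50 + 11 = 103111.
Real time: 103111 / (50) = 103111/50 s.
Target frame: (103111/50) × (30000/1001) = 61866600/1001 ≈ 61804.795 → 61805.
At 30 labels/s: frame 61805 → 00:34:20:05.

00:34:20:05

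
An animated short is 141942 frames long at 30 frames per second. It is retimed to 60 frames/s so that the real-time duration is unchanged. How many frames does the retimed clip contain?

283884 frames

Target frames = source frames × (target rate / source rate) = 141942 × (60)/(30) = 141942 × 2 = 283884.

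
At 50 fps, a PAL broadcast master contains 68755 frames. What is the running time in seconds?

Running time = 68755 / (50) = 1375.1 s.

1375.1 seconds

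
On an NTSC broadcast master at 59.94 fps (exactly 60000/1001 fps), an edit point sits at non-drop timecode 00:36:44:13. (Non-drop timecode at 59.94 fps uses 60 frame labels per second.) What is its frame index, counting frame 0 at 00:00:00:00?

132253

Total seconds to the label: (0 × 3600 + 36 × 60 + 44) = 2204.
Frame index = 2204 × 60 + 13 = 132253.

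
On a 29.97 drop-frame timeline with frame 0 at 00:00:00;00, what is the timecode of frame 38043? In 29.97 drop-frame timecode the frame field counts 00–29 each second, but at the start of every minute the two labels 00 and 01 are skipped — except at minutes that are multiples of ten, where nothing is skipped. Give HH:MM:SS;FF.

Each 10-minute DF block holds 10 × 60 × 30 − 9 × 2 = 17982 frames. 38043 ÷ 17982 → 2 full blocks, remainder 2079.
Within the partial block the first minute is 1800 frames and each further minute 1798, so 1 further minute boundary passed. Total skipped labels = 18 × 2 + 2 × 1 = 38.
Non-drop label index = 38043 + 38 = 38081; at 30 labels/s that is 00:21:09:11, i.e. DF 00:21:09;11.

00:21:09;11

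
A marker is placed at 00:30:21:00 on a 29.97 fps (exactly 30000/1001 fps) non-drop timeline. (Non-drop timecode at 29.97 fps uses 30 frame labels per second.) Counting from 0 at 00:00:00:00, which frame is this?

Total seconds to the label: (0 × 3600 + 30 × 60 + 21) = 1821.
Frame index = 1821 × 30 + 0 = 54630.

frame 54630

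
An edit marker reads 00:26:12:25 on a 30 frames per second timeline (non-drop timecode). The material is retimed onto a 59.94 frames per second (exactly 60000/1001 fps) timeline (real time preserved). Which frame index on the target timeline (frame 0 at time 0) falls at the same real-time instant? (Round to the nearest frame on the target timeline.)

frame 94276

Source frame index: (0×3600 + 26×60 + 12) × 30 + 25 = 47185.
Real time: 47185 / (30) = 9437/6 s.
Target frame: (9437/6) × (60000/1001) = 94370000/1001 ≈ 94275.724 → 94276.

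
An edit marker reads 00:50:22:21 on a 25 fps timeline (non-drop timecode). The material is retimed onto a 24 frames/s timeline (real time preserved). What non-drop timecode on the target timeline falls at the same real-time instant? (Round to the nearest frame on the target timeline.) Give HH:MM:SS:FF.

Source frame index: (0×3600 + 50×60 + 22) × 25 + 21 = 75571.
Real time: 75571 / (25) = 75571/25 s.
Target frame: (75571/25) × (24) = 1813704/25 ≈ 72548.160 → 72548.
At 24 labels/s: frame 72548 → 00:50:22:20.

00:50:22:20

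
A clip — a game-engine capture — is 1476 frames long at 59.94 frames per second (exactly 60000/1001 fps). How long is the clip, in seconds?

24.6246 seconds

Running time = 1476 / (60000/1001) = 24.6246 s.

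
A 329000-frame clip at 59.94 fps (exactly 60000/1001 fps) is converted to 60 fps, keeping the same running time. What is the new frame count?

329329 frames

Target frames = source frames × (target rate / source rate) = 329000 × (60)/(60000/1001) = 329000 × 1001/1000 = 329329.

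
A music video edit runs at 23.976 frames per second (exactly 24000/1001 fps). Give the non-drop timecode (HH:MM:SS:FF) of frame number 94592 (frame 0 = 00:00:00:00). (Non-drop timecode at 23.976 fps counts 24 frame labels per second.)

01:05:41:08

94592 ÷ 24 = 3941 full seconds, remainder 8 frames.
3941 s = 1 h 5 min 41 s.
Timecode: 01:05:41:08.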